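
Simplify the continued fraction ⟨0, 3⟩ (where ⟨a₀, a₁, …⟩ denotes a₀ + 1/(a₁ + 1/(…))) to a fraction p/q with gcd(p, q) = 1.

1/3

Compute successive convergents:
a_0 = 0: 0/1
a_1 = 3: 1/3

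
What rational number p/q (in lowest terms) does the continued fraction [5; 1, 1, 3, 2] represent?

Start with 2.
3 + 1/(2/1) = 3 + 1/2 = 7/2
1 + 1/(7/2) = 1 + 2/7 = 9/7
1 + 1/(9/7) = 1 + 7/9 = 16/9
5 + 1/(16/9) = 5 + 9/16 = 89/16

89/16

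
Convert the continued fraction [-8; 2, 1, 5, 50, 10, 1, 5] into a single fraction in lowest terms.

-424775/55547

a_0 = -8: -8/1
a_1 = 2: -15/2
a_2 = 1: -23/3
a_3 = 5: -130/17
a_4 = 50: -6523/853
a_5 = 10: -65360/8547
a_6 = 1: -71883/9400
a_7 = 5: -424775/55547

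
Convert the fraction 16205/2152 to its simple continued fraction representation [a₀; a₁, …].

[7; 1, 1, 7, 1, 3, 2, 14]

Apply division with remainder until the remainder is 0:
16205 = 7·2152 + 1141, so a_0 = 7
2152 = 1·1141 + 1011, so a_1 = 1
1141 = 1·1011 + 130, so a_2 = 1
1011 = 7·130 + 101, so a_3 = 7
130 = 1·101 + 29, so a_4 = 1
101 = 3·29 + 14, so a_5 = 3
29 = 2·14 + 1, so a_6 = 2
14 = 14·1 + 0, so a_7 = 14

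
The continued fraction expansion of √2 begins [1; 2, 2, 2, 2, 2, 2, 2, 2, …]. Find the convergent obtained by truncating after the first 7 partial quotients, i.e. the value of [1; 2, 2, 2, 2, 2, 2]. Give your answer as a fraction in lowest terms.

239/169

a_0 = 1: 1/1
a_1 = 2: 3/2
a_2 = 2: 7/5
a_3 = 2: 17/12
a_4 = 2: 41/29
a_5 = 2: 99/70
a_6 = 2: 239/169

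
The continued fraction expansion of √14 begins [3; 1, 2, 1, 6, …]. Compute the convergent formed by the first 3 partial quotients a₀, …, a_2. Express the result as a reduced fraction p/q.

a_0 = 3: 3/1
a_1 = 1: 4/1
a_2 = 2: 11/3

11/3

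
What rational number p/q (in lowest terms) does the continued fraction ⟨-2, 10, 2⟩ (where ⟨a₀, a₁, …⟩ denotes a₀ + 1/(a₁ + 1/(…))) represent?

Start with 2.
10 + 1/(2/1) = 10 + 1/2 = 21/2
-2 + 1/(21/2) = -2 + 2/21 = -40/21

-40/21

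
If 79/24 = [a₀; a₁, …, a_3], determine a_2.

2

⌊79/24⌋ = 3, remainder 7
⌊24/7⌋ = 3, remainder 3
⌊7/3⌋ = 2, remainder 1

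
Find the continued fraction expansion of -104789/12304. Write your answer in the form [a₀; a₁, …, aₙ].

Repeatedly divide and take the remainder:
-104789 = -9·12304 + 5947, so a_0 = -9
12304 = 2·5947 + 410, so a_1 = 2
5947 = 14·410 + 207, so a_2 = 14
410 = 1·207 + 203, so a_3 = 1
207 = 1·203 + 4, so a_4 = 1
203 = 50·4 + 3, so a_5 = 50
4 = 1·3 + 1, so a_6 = 1
3 = 3·1 + 0, so a_7 = 3

[-9; 2, 14, 1, 1, 50, 1, 3]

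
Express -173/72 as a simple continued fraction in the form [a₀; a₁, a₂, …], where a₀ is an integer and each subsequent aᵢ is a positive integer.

[-3; 1, 1, 2, 14]

⌊-173/72⌋ = -3, remainder 43
⌊72/43⌋ = 1, remainder 29
⌊43/29⌋ = 1, remainder 14
⌊29/14⌋ = 2, remainder 1
⌊14/1⌋ = 14, remainder 0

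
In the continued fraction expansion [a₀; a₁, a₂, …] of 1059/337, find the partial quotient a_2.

Run the Euclidean algorithm, recording each quotient:
1059 = 3·337 + 48, so a_0 = 3
337 = 7·48 + 1, so a_1 = 7
48 = 48·1 + 0, so a_2 = 48

48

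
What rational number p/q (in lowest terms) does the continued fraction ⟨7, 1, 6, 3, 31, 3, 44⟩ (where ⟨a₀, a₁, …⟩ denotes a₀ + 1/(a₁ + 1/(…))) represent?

728206/92605

Build up convergents one term at a time:
a_0 = 7: 7/1
a_1 = 1: 8/1
a_2 = 6: 55/7
a_3 = 3: 173/22
a_4 = 31: 5418/689
a_5 = 3: 16427/2089
a_6 = 44: 728206/92605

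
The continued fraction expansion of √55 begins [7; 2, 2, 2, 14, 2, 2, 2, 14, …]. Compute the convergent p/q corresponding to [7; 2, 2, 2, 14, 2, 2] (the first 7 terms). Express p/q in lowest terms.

a_0 = 7: 7/1
a_1 = 2: 15/2
a_2 = 2: 37/5
a_3 = 2: 89/12
a_4 = 14: 1283/173
a_5 = 2: 2655/358
a_6 = 2: 6593/889

6593/889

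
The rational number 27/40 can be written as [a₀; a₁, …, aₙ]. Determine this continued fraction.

[0; 1, 2, 13]

Apply division with remainder until the remainder is 0:
27 = 0·40 + 27, so a_0 = 0
40 = 1·27 + 13, so a_1 = 1
27 = 2·13 + 1, so a_2 = 2
13 = 13·1 + 0, so a_3 = 13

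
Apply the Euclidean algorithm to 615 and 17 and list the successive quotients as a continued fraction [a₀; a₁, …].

615 ÷ 17 → quotient 36, remainder 3
17 ÷ 3 → quotient 5, remainder 2
3 ÷ 2 → quotient 1, remainder 1
2 ÷ 1 → quotient 2, remainder 0

[36; 5, 1, 2]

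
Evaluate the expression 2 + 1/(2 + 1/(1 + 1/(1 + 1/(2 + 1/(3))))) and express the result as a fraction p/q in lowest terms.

105/44

Work from the innermost term outward:
Start with 3.
2 + 1/(3/1) = 2 + 1/3 = 7/3
1 + 1/(7/3) = 1 + 3/7 = 10/7
1 + 1/(10/7) = 1 + 7/10 = 17/10
2 + 1/(17/10) = 2 + 10/17 = 44/17
2 + 1/(44/17) = 2 + 17/44 = 105/44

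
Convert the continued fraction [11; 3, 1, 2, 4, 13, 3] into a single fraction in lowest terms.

22012/1953

Start with 3.
13 + 1/(3/1) = 13 + 1/3 = 40/3
4 + 1/(40/3) = 4 + 3/40 = 163/40
2 + 1/(163/40) = 2 + 40/163 = 366/163
1 + 1/(366/163) = 1 + 163/366 = 529/366
3 + 1/(529/366) = 3 + 366/529 = 1953/529
11 + 1/(1953/529) = 11 + 529/1953 = 22012/1953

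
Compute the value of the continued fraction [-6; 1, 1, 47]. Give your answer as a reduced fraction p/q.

-522/95

a_0 = -6: -6/1
a_1 = 1: -5/1
a_2 = 1: -11/2
a_3 = 47: -522/95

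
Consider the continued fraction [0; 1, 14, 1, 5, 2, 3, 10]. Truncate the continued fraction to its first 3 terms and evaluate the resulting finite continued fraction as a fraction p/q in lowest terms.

Collapse the nested fraction from the inside out:
Start with 14.
1 + 1/(14/1) = 1 + 1/14 = 15/14
0 + 1/(15/14) = 0 + 14/15 = 14/15

14/15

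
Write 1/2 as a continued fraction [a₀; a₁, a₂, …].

Apply division with remainder until the remainder is 0:
1 ÷ 2 → quotient 0, remainder 1
2 ÷ 1 → quotient 2, remainder 0

[0; 2]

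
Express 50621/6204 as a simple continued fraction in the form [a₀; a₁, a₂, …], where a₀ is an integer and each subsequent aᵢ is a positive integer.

[8; 6, 3, 1, 1, 1, 29, 3]

50621 = 8·6204 + 989, so a_0 = 8
6204 = 6·989 + 270, so a_1 = 6
989 = 3·270 + 179, so a_2 = 3
270 = 1·179 + 91, so a_3 = 1
179 = 1·91 + 88, so a_4 = 1
91 = 1·88 + 3, so a_5 = 1
88 = 29·3 + 1, so a_6 = 29
3 = 3·1 + 0, so a_7 = 3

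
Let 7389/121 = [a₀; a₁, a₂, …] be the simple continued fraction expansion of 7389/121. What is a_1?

7389 = 61·121 + 8, so a_0 = 61
121 = 15·8 + 1, so a_1 = 15

15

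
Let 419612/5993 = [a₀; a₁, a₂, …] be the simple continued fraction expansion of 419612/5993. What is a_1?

⌊419612/5993⌋ = 70, remainder 102
⌊5993/102⌋ = 58, remainder 77

58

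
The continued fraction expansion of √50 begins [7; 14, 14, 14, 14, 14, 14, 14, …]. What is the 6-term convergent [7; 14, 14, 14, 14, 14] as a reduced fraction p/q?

a_0 = 7: 7/1
a_1 = 14: 99/14
a_2 = 14: 1393/197
a_3 = 14: 19601/2772
a_4 = 14: 275807/39005
a_5 = 14: 3880899/548842

3880899/548842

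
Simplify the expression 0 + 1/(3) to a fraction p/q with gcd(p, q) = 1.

1/3

Use the convergent recurrence hₖ = aₖ·hₖ₋₁ + hₖ₋₂ (and likewise for the denominators kₖ):
a_0 = 0: 0/1
a_1 = 3: 1/3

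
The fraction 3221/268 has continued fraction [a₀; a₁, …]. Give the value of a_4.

Apply division with remainder until the remainder is 0:
⌊3221/268⌋ = 12, remainder 5
⌊268/5⌋ = 53, remainder 3
⌊5/3⌋ = 1, remainder 2
⌊3/2⌋ = 1, remainder 1
⌊2/1⌋ = 2, remainder 0

2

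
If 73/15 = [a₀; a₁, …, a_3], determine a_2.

6

Apply division with remainder until the remainder is 0:
73 = 4·15 + 13, so a_0 = 4
15 = 1·13 + 2, so a_1 = 1
13 = 6·2 + 1, so a_2 = 6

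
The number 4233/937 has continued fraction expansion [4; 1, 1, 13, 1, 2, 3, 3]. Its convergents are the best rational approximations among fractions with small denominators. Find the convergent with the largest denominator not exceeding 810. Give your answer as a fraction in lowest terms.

1283/284

a_0 = 4: 4/1  (≤ bound)
a_1 = 1: 5/1  (≤ bound)
a_2 = 1: 9/2  (≤ bound)
a_3 = 13: 122/27  (≤ bound)
a_4 = 1: 131/29  (≤ bound)
a_5 = 2: 384/85  (≤ bound)
a_6 = 3: 1283/284  (≤ bound)
a_7 = 3: 4233/937  (> 810, stop)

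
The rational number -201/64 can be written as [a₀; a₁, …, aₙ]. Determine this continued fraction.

[-4; 1, 6, 9]

Repeatedly divide and take the remainder:
-201 = -4·64 + 55, so a_0 = -4
64 = 1·55 + 9, so a_1 = 1
55 = 6·9 + 1, so a_2 = 6
9 = 9·1 + 0, so a_3 = 9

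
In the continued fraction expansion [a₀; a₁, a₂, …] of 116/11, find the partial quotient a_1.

1

⌊116/11⌋ = 10, remainder 6
⌊11/6⌋ = 1, remainder 5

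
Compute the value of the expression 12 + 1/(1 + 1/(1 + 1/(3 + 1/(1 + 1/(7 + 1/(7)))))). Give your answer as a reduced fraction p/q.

6266/499

Start with 7.
7 + 1/(7/1) = 7 + 1/7 = 50/7
1 + 1/(50/7) = 1 + 7/50 = 57/50
3 + 1/(57/50) = 3 + 50/57 = 221/57
1 + 1/(221/57) = 1 + 57/221 = 278/221
1 + 1/(278/221) = 1 + 221/278 = 499/278
12 + 1/(499/278) = 12 + 278/499 = 6266/499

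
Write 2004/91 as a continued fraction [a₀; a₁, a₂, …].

[22; 45, 2]

⌊2004/91⌋ = 22, remainder 2
⌊91/2⌋ = 45, remainder 1
⌊2/1⌋ = 2, remainder 0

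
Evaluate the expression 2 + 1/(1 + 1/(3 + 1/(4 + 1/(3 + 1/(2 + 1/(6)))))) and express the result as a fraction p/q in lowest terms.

Build up convergents one term at a time:
a_0 = 2: 2/1
a_1 = 1: 3/1
a_2 = 3: 11/4
a_3 = 4: 47/17
a_4 = 3: 152/55
a_5 = 2: 351/127
a_6 = 6: 2258/817

2258/817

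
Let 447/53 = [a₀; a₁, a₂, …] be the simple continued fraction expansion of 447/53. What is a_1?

2

447 = 8·53 + 23, so a_0 = 8
53 = 2·23 + 7, so a_1 = 2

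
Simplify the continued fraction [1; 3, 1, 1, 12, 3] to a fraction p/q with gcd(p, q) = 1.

a_0 = 1: 1/1
a_1 = 3: 4/3
a_2 = 1: 5/4
a_3 = 1: 9/7
a_4 = 12: 113/88
a_5 = 3: 348/271

348/271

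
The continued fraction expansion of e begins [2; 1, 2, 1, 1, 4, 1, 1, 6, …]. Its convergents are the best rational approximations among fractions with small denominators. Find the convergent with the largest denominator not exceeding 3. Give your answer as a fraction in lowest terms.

8/3

List convergents until the denominator exceeds the bound:
a_0 = 2: 2/1  (≤ bound)
a_1 = 1: 3/1  (≤ bound)
a_2 = 2: 8/3  (≤ bound)
a_3 = 1: 11/4  (> 3, stop)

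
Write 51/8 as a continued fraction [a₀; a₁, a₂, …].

⌊51/8⌋ = 6, remainder 3
⌊8/3⌋ = 2, remainder 2
⌊3/2⌋ = 1, remainder 1
⌊2/1⌋ = 2, remainder 0

[6; 2, 1, 2]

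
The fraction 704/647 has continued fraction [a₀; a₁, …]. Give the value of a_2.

704 ÷ 647 → quotient 1, remainder 57
647 ÷ 57 → quotient 11, remainder 20
57 ÷ 20 → quotient 2, remainder 17

2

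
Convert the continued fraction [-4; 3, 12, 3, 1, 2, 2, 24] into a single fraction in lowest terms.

-88241/24008

Use the convergent recurrence hₖ = aₖ·hₖ₋₁ + hₖ₋₂ (and likewise for the denominators kₖ):
a_0 = -4: -4/1
a_1 = 3: -11/3
a_2 = 12: -136/37
a_3 = 3: -419/114
a_4 = 1: -555/151
a_5 = 2: -1529/416
a_6 = 2: -3613/983
a_7 = 24: -88241/24008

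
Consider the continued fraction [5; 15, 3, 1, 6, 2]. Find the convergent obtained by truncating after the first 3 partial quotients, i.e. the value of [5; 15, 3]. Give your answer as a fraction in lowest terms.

Build up convergents one term at a time:
a_0 = 5: 5/1
a_1 = 15: 76/15
a_2 = 3: 233/46

233/46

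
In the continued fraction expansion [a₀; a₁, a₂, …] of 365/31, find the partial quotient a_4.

Repeatedly divide and take the remainder:
365 = 11·31 + 24, so a_0 = 11
31 = 1·24 + 7, so a_1 = 1
24 = 3·7 + 3, so a_2 = 3
7 = 2·3 + 1, so a_3 = 2
3 = 3·1 + 0, so a_4 = 3

3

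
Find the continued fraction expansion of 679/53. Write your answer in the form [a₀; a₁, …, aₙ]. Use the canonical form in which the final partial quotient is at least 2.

[12; 1, 4, 3, 3]

Repeatedly divide and take the remainder:
679 = 12·53 + 43, so a_0 = 12
53 = 1·43 + 10, so a_1 = 1
43 = 4·10 + 3, so a_2 = 4
10 = 3·3 + 1, so a_3 = 3
3 = 3·1 + 0, so a_4 = 3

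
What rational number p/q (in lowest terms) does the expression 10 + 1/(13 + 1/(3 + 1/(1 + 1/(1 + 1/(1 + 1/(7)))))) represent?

Use the convergent recurrence hₖ = aₖ·hₖ₋₁ + hₖ₋₂ (and likewise for the denominators kₖ):
a_0 = 10: 10/1
a_1 = 13: 131/13
a_2 = 3: 403/40
a_3 = 1: 534/53
a_4 = 1: 937/93
a_5 = 1: 1471/146
a_6 = 7: 11234/1115

11234/1115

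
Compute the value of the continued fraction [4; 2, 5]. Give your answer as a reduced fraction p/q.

Start with 5.
2 + 1/(5/1) = 2 + 1/5 = 11/5
4 + 1/(11/5) = 4 + 5/11 = 49/11

49/11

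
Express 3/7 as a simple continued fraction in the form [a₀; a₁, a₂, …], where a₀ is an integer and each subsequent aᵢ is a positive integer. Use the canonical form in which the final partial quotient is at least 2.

[0; 2, 3]

Run the Euclidean algorithm, recording each quotient:
3 = 0·7 + 3, so a_0 = 0
7 = 2·3 + 1, so a_1 = 2
3 = 3·1 + 0, so a_2 = 3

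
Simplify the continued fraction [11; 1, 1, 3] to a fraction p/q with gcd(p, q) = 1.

81/7

a_0 = 11: 11/1
a_1 = 1: 12/1
a_2 = 1: 23/2
a_3 = 3: 81/7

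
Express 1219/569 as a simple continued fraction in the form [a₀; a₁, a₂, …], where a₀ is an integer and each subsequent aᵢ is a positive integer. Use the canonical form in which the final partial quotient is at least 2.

[2; 7, 40, 2]

1219 ÷ 569 → quotient 2, remainder 81
569 ÷ 81 → quotient 7, remainder 2
81 ÷ 2 → quotient 40, remainder 1
2 ÷ 1 → quotient 2, remainder 0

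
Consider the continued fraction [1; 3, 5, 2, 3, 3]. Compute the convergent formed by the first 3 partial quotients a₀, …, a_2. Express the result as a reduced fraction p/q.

Start with 5.
3 + 1/(5/1) = 3 + 1/5 = 16/5
1 + 1/(16/5) = 1 + 5/16 = 21/16

21/16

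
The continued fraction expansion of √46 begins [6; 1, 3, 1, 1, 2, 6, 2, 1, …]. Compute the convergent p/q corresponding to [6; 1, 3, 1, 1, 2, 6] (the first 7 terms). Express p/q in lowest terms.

997/147

Collapse the nested fraction from the inside out:
Start with 6.
2 + 1/(6/1) = 2 + 1/6 = 13/6
1 + 1/(13/6) = 1 + 6/13 = 19/13
1 + 1/(19/13) = 1 + 13/19 = 32/19
3 + 1/(32/19) = 3 + 19/32 = 115/32
1 + 1/(115/32) = 1 + 32/115 = 147/115
6 + 1/(147/115) = 6 + 115/147 = 997/147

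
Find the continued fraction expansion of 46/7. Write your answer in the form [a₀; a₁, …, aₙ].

[6; 1, 1, 3]

46 = 6·7 + 4, so a_0 = 6
7 = 1·4 + 3, so a_1 = 1
4 = 1·3 + 1, so a_2 = 1
3 = 3·1 + 0, so a_3 = 3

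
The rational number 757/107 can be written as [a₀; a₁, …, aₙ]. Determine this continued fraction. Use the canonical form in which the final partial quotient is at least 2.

⌊757/107⌋ = 7, remainder 8
⌊107/8⌋ = 13, remainder 3
⌊8/3⌋ = 2, remainder 2
⌊3/2⌋ = 1, remainder 1
⌊2/1⌋ = 2, remainder 0

[7; 13, 2, 1, 2]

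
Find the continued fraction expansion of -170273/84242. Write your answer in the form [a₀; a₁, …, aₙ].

[-3; 1, 46, 11, 3, 1, 39]

Repeatedly divide and take the remainder:
⌊-170273/84242⌋ = -3, remainder 82453
⌊84242/82453⌋ = 1, remainder 1789
⌊82453/1789⌋ = 46, remainder 159
⌊1789/159⌋ = 11, remainder 40
⌊159/40⌋ = 3, remainder 39
⌊40/39⌋ = 1, remainder 1
⌊39/1⌋ = 39, remainder 0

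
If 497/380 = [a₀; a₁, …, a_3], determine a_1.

3

Repeatedly divide and take the remainder:
497 = 1·380 + 117, so a_0 = 1
380 = 3·117 + 29, so a_1 = 3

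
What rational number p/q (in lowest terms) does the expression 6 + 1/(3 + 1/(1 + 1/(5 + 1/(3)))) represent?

457/73

Start with 3.
5 + 1/(3/1) = 5 + 1/3 = 16/3
1 + 1/(16/3) = 1 + 3/16 = 19/16
3 + 1/(19/16) = 3 + 16/19 = 73/19
6 + 1/(73/19) = 6 + 19/73 = 457/73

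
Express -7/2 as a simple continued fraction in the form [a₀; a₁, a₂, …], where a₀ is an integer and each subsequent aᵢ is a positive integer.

-7 ÷ 2 → quotient -4, remainder 1
2 ÷ 1 → quotient 2, remainder 0

[-4; 2]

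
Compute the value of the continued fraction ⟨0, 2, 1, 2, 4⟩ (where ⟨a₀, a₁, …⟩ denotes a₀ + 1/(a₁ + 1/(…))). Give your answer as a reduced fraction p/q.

a_0 = 0: 0/1
a_1 = 2: 1/2
a_2 = 1: 1/3
a_3 = 2: 3/8
a_4 = 4: 13/35

13/35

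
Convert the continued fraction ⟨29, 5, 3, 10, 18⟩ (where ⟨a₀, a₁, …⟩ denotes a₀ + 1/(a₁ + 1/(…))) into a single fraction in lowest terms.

87155/2986

Compute successive convergents:
a_0 = 29: 29/1
a_1 = 5: 146/5
a_2 = 3: 467/16
a_3 = 10: 4816/165
a_4 = 18: 87155/2986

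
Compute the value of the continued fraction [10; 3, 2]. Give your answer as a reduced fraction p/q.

Start with 2.
3 + 1/(2/1) = 3 + 1/2 = 7/2
10 + 1/(7/2) = 10 + 2/7 = 72/7

72/7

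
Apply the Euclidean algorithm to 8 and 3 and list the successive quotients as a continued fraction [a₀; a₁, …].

8 ÷ 3 → quotient 2, remainder 2
3 ÷ 2 → quotient 1, remainder 1
2 ÷ 1 → quotient 2, remainder 0

[2; 1, 2]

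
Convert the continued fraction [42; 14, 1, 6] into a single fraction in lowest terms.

Build up convergents one term at a time:
a_0 = 42: 42/1
a_1 = 14: 589/14
a_2 = 1: 631/15
a_3 = 6: 4375/104

4375/104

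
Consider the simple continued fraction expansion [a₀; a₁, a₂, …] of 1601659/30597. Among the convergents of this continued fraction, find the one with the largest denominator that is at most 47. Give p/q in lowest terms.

a_0 = 52: 52/1  (≤ bound)
a_1 = 2: 105/2  (≤ bound)
a_2 = 1: 157/3  (≤ bound)
a_3 = 7: 1204/23  (≤ bound)
a_4 = 1: 1361/26  (≤ bound)
a_5 = 1: 2565/49  (> 47, stop)

1361/26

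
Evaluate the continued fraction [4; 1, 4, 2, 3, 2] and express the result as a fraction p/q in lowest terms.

419/87

a_0 = 4: 4/1
a_1 = 1: 5/1
a_2 = 4: 24/5
a_3 = 2: 53/11
a_4 = 3: 183/38
a_5 = 2: 419/87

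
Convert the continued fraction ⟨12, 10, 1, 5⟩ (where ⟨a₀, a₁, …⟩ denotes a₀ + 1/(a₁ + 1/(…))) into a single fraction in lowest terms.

786/65

a_0 = 12: 12/1
a_1 = 10: 121/10
a_2 = 1: 133/11
a_3 = 5: 786/65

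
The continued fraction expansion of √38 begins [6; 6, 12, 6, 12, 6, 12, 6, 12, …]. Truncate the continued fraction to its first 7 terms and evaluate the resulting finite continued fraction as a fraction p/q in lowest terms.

Start with 12.
6 + 1/(12/1) = 6 + 1/12 = 73/12
12 + 1/(73/12) = 12 + 12/73 = 888/73
6 + 1/(888/73) = 6 + 73/888 = 5401/888
12 + 1/(5401/888) = 12 + 888/5401 = 65700/5401
6 + 1/(65700/5401) = 6 + 5401/65700 = 399601/65700
6 + 1/(399601/65700) = 6 + 65700/399601 = 2463306/399601

2463306/399601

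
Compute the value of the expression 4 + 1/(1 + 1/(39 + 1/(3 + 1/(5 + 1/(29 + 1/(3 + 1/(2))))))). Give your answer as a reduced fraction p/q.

662059/133072

a_0 = 4: 4/1
a_1 = 1: 5/1
a_2 = 39: 199/40
a_3 = 3: 602/121
a_4 = 5: 3209/645
a_5 = 29: 93663/18826
a_6 = 3: 284198/57123
a_7 = 2: 662059/133072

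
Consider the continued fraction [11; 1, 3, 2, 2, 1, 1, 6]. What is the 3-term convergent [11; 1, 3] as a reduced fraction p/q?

47/4

Use the convergent recurrence hₖ = aₖ·hₖ₋₁ + hₖ₋₂ (and likewise for the denominators kₖ):
a_0 = 11: 11/1
a_1 = 1: 12/1
a_2 = 3: 47/4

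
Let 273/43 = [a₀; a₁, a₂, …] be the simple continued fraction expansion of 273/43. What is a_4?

2

Repeatedly divide and take the remainder:
⌊273/43⌋ = 6, remainder 15
⌊43/15⌋ = 2, remainder 13
⌊15/13⌋ = 1, remainder 2
⌊13/2⌋ = 6, remainder 1
⌊2/1⌋ = 2, remainder 0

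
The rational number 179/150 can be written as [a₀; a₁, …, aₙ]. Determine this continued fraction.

179 = 1·150 + 29, so a_0 = 1
150 = 5·29 + 5, so a_1 = 5
29 = 5·5 + 4, so a_2 = 5
5 = 1·4 + 1, so a_3 = 1
4 = 4·1 + 0, so a_4 = 4

[1; 5, 5, 1, 4]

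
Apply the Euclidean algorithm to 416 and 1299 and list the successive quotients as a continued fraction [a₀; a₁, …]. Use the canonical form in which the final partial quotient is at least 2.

416 = 0·1299 + 416, so a_0 = 0
1299 = 3·416 + 51, so a_1 = 3
416 = 8·51 + 8, so a_2 = 8
51 = 6·8 + 3, so a_3 = 6
8 = 2·3 + 2, so a_4 = 2
3 = 1·2 + 1, so a_5 = 1
2 = 2·1 + 0, so a_6 = 2

[0; 3, 8, 6, 2, 1, 2]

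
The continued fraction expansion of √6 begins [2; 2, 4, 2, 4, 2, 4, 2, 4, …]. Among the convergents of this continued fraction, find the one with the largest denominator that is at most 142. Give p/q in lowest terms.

218/89

a_0 = 2: 2/1  (≤ bound)
a_1 = 2: 5/2  (≤ bound)
a_2 = 4: 22/9  (≤ bound)
a_3 = 2: 49/20  (≤ bound)
a_4 = 4: 218/89  (≤ bound)
a_5 = 2: 485/198  (> 142, stop)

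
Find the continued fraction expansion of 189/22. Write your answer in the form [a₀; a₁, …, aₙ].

[8; 1, 1, 2, 4]

Repeatedly divide and take the remainder:
⌊189/22⌋ = 8, remainder 13
⌊22/13⌋ = 1, remainder 9
⌊13/9⌋ = 1, remainder 4
⌊9/4⌋ = 2, remainder 1
⌊4/1⌋ = 4, remainder 0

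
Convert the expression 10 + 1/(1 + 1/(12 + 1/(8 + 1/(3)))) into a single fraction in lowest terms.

3583/328

Collapse the nested fraction from the inside out:
Start with 3.
8 + 1/(3/1) = 8 + 1/3 = 25/3
12 + 1/(25/3) = 12 + 3/25 = 303/25
1 + 1/(303/25) = 1 + 25/303 = 328/303
10 + 1/(328/303) = 10 + 303/328 = 3583/328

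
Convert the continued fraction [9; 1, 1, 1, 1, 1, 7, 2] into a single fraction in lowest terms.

1251/130

Compute successive convergents:
a_0 = 9: 9/1
a_1 = 1: 10/1
a_2 = 1: 19/2
a_3 = 1: 29/3
a_4 = 1: 48/5
a_5 = 1: 77/8
a_6 = 7: 587/61
a_7 = 2: 1251/130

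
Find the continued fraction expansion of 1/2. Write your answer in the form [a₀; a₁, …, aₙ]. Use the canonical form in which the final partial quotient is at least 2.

[0; 2]

1 ÷ 2 → quotient 0, remainder 1
2 ÷ 1 → quotient 2, remainder 0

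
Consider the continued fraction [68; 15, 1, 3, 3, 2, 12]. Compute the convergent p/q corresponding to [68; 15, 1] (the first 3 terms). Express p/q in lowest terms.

Start with 1.
15 + 1/(1/1) = 15 + 1/1 = 16/1
68 + 1/(16/1) = 68 + 1/16 = 1089/16

1089/16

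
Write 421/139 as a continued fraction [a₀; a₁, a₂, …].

[3; 34, 1, 3]

421 ÷ 139 → quotient 3, remainder 4
139 ÷ 4 → quotient 34, remainder 3
4 ÷ 3 → quotient 1, remainder 1
3 ÷ 1 → quotient 3, remainder 0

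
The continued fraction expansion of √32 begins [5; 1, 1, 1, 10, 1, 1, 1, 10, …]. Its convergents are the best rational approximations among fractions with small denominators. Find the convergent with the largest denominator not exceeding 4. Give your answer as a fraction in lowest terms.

17/3

a_0 = 5: 5/1  (≤ bound)
a_1 = 1: 6/1  (≤ bound)
a_2 = 1: 11/2  (≤ bound)
a_3 = 1: 17/3  (≤ bound)
a_4 = 10: 181/32  (> 4, stop)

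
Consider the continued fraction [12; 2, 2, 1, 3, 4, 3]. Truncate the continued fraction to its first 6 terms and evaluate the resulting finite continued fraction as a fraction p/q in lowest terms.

Start with 4.
3 + 1/(4/1) = 3 + 1/4 = 13/4
1 + 1/(13/4) = 1 + 4/13 = 17/13
2 + 1/(17/13) = 2 + 13/17 = 47/17
2 + 1/(47/17) = 2 + 17/47 = 111/47
12 + 1/(111/47) = 12 + 47/111 = 1379/111

1379/111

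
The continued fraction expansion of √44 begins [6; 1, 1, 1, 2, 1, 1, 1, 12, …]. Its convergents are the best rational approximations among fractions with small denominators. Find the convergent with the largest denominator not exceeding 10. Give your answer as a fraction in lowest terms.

53/8

a_0 = 6: 6/1  (≤ bound)
a_1 = 1: 7/1  (≤ bound)
a_2 = 1: 13/2  (≤ bound)
a_3 = 1: 20/3  (≤ bound)
a_4 = 2: 53/8  (≤ bound)
a_5 = 1: 73/11  (> 10, stop)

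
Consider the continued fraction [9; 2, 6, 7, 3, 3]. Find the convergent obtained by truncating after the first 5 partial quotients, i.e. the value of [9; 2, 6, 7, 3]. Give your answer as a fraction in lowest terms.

2763/292

Compute successive convergents:
a_0 = 9: 9/1
a_1 = 2: 19/2
a_2 = 6: 123/13
a_3 = 7: 880/93
a_4 = 3: 2763/292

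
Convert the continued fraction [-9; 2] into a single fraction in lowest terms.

-17/2

Starting at the tail and folding back:
Start with 2.
-9 + 1/(2/1) = -9 + 1/2 = -17/2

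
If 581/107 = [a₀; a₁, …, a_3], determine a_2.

581 ÷ 107 → quotient 5, remainder 46
107 ÷ 46 → quotient 2, remainder 15
46 ÷ 15 → quotient 3, remainder 1

3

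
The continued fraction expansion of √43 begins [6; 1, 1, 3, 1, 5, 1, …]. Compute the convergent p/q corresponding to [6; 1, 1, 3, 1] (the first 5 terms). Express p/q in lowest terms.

59/9

a_0 = 6: 6/1
a_1 = 1: 7/1
a_2 = 1: 13/2
a_3 = 3: 46/7
a_4 = 1: 59/9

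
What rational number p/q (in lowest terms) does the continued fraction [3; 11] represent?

34/11

Starting at the tail and folding back:
Start with 11.
3 + 1/(11/1) = 3 + 1/11 = 34/11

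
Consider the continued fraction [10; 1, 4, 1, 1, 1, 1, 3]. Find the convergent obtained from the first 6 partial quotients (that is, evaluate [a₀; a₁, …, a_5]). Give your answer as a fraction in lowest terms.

184/17

Start with 1.
1 + 1/(1/1) = 1 + 1/1 = 2/1
1 + 1/(2/1) = 1 + 1/2 = 3/2
4 + 1/(3/2) = 4 + 2/3 = 14/3
1 + 1/(14/3) = 1 + 3/14 = 17/14
10 + 1/(17/14) = 10 + 14/17 = 184/17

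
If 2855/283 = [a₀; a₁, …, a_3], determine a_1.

Run the Euclidean algorithm, recording each quotient:
2855 = 10·283 + 25, so a_0 = 10
283 = 11·25 + 8, so a_1 = 11

11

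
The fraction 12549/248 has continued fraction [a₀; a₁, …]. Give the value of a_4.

12549 = 50·248 + 149, so a_0 = 50
248 = 1·149 + 99, so a_1 = 1
149 = 1·99 + 50, so a_2 = 1
99 = 1·50 + 49, so a_3 = 1
50 = 1·49 + 1, so a_4 = 1

1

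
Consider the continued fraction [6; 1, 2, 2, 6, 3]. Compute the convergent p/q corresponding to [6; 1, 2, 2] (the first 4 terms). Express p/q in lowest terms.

47/7

Start with 2.
2 + 1/(2/1) = 2 + 1/2 = 5/2
1 + 1/(5/2) = 1 + 2/5 = 7/5
6 + 1/(7/5) = 6 + 5/7 = 47/7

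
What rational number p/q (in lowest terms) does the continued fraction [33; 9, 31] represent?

Compute successive convergents:
a_0 = 33: 33/1
a_1 = 9: 298/9
a_2 = 31: 9271/280

9271/280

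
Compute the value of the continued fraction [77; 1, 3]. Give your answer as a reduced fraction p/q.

Compute successive convergents:
a_0 = 77: 77/1
a_1 = 1: 78/1
a_2 = 3: 311/4

311/4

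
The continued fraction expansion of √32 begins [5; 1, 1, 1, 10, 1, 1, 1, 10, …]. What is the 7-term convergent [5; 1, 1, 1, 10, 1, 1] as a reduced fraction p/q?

379/67

Work from the innermost term outward:
Start with 1.
1 + 1/(1/1) = 1 + 1/1 = 2/1
10 + 1/(2/1) = 10 + 1/2 = 21/2
1 + 1/(21/2) = 1 + 2/21 = 23/21
1 + 1/(23/21) = 1 + 21/23 = 44/23
1 + 1/(44/23) = 1 + 23/44 = 67/44
5 + 1/(67/44) = 5 + 44/67 = 379/67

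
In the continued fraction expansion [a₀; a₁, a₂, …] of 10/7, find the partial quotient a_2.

3

10 = 1·7 + 3, so a_0 = 1
7 = 2·3 + 1, so a_1 = 2
3 = 3·1 + 0, so a_2 = 3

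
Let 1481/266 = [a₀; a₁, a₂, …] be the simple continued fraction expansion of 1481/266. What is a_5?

7

1481 ÷ 266 → quotient 5, remainder 151
266 ÷ 151 → quotient 1, remainder 115
151 ÷ 115 → quotient 1, remainder 36
115 ÷ 36 → quotient 3, remainder 7
36 ÷ 7 → quotient 5, remainder 1
7 ÷ 1 → quotient 7, remainder 0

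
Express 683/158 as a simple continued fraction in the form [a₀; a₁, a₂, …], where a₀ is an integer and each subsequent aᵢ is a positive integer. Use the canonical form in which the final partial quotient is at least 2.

683 ÷ 158 → quotient 4, remainder 51
158 ÷ 51 → quotient 3, remainder 5
51 ÷ 5 → quotient 10, remainder 1
5 ÷ 1 → quotient 5, remainder 0

[4; 3, 10, 5]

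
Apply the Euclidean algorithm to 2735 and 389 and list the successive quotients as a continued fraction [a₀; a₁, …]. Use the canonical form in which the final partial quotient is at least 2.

⌊2735/389⌋ = 7, remainder 12
⌊389/12⌋ = 32, remainder 5
⌊12/5⌋ = 2, remainder 2
⌊5/2⌋ = 2, remainder 1
⌊2/1⌋ = 2, remainder 0

[7; 32, 2, 2, 2]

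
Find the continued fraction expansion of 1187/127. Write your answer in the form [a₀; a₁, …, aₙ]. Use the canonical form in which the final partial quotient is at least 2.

Repeatedly divide and take the remainder:
1187 = 9·127 + 44, so a_0 = 9
127 = 2·44 + 39, so a_1 = 2
44 = 1·39 + 5, so a_2 = 1
39 = 7·5 + 4, so a_3 = 7
5 = 1·4 + 1, so a_4 = 1
4 = 4·1 + 0, so a_5 = 4

[9; 2, 1, 7, 1, 4]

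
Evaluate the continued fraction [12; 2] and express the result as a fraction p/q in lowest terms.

Start with 2.
12 + 1/(2/1) = 12 + 1/2 = 25/2

25/2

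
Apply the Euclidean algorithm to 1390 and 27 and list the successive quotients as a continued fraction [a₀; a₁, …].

1390 ÷ 27 → quotient 51, remainder 13
27 ÷ 13 → quotient 2, remainder 1
13 ÷ 1 → quotient 13, remainder 0

[51; 2, 13]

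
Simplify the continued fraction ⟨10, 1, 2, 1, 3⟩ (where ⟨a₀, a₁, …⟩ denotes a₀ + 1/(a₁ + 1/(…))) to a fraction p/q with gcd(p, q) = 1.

161/15

Start with 3.
1 + 1/(3/1) = 1 + 1/3 = 4/3
2 + 1/(4/3) = 2 + 3/4 = 11/4
1 + 1/(11/4) = 1 + 4/11 = 15/11
10 + 1/(15/11) = 10 + 11/15 = 161/15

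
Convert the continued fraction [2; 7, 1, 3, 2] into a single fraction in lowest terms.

a_0 = 2: 2/1
a_1 = 7: 15/7
a_2 = 1: 17/8
a_3 = 3: 66/31
a_4 = 2: 149/70

149/70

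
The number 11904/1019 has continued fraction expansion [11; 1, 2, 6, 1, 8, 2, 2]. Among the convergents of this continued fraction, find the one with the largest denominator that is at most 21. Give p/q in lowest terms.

222/19

a_0 = 11: 11/1  (≤ bound)
a_1 = 1: 12/1  (≤ bound)
a_2 = 2: 35/3  (≤ bound)
a_3 = 6: 222/19  (≤ bound)
a_4 = 1: 257/22  (> 21, stop)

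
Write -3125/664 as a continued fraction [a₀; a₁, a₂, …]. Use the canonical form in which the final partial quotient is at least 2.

Run the Euclidean algorithm, recording each quotient:
⌊-3125/664⌋ = -5, remainder 195
⌊664/195⌋ = 3, remainder 79
⌊195/79⌋ = 2, remainder 37
⌊79/37⌋ = 2, remainder 5
⌊37/5⌋ = 7, remainder 2
⌊5/2⌋ = 2, remainder 1
⌊2/1⌋ = 2, remainder 0

[-5; 3, 2, 2, 7, 2, 2]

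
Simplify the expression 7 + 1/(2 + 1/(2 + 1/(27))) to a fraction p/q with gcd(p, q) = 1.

1014/137

Start with 27.
2 + 1/(27/1) = 2 + 1/27 = 55/27
2 + 1/(55/27) = 2 + 27/55 = 137/55
7 + 1/(137/55) = 7 + 55/137 = 1014/137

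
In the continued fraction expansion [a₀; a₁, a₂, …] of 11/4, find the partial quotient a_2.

3

⌊11/4⌋ = 2, remainder 3
⌊4/3⌋ = 1, remainder 1
⌊3/1⌋ = 3, remainder 0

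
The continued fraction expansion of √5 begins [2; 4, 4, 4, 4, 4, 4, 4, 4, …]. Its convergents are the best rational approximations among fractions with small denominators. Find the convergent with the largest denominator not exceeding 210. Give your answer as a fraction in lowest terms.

a_0 = 2: 2/1  (≤ bound)
a_1 = 4: 9/4  (≤ bound)
a_2 = 4: 38/17  (≤ bound)
a_3 = 4: 161/72  (≤ bound)
a_4 = 4: 682/305  (> 210, stop)

161/72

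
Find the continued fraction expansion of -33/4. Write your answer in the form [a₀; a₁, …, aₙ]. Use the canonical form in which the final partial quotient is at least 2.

-33 = -9·4 + 3, so a_0 = -9
4 = 1·3 + 1, so a_1 = 1
3 = 3·1 + 0, so a_2 = 3

[-9; 1, 3]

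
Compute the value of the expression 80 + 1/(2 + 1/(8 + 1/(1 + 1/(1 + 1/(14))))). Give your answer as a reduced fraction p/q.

a_0 = 80: 80/1
a_1 = 2: 161/2
a_2 = 8: 1368/17
a_3 = 1: 1529/19
a_4 = 1: 2897/36
a_5 = 14: 42087/523

42087/523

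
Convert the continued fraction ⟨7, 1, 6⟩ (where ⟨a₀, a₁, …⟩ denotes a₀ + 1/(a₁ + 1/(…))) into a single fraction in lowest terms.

55/7

a_0 = 7: 7/1
a_1 = 1: 8/1
a_2 = 6: 55/7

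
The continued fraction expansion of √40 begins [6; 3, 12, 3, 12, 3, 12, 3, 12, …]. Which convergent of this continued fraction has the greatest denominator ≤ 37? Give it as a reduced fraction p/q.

a_0 = 6: 6/1  (≤ bound)
a_1 = 3: 19/3  (≤ bound)
a_2 = 12: 234/37  (≤ bound)
a_3 = 3: 721/114  (> 37, stop)

234/37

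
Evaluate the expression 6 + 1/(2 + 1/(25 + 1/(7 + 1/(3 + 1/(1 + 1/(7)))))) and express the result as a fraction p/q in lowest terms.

74878/11537

Use the convergent recurrence hₖ = aₖ·hₖ₋₁ + hₖ₋₂ (and likewise for the denominators kₖ):
a_0 = 6: 6/1
a_1 = 2: 13/2
a_2 = 25: 331/51
a_3 = 7: 2330/359
a_4 = 3: 7321/1128
a_5 = 1: 9651/1487
a_6 = 7: 74878/11537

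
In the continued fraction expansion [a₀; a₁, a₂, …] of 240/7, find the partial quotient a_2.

240 ÷ 7 → quotient 34, remainder 2
7 ÷ 2 → quotient 3, remainder 1
2 ÷ 1 → quotient 2, remainder 0

2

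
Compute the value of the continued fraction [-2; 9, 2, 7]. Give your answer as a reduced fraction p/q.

a_0 = -2: -2/1
a_1 = 9: -17/9
a_2 = 2: -36/19
a_3 = 7: -269/142

-269/142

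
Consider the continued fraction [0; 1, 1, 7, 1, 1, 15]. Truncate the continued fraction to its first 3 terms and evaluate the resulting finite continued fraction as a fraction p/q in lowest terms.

1/2

a_0 = 0: 0/1
a_1 = 1: 1/1
a_2 = 1: 1/2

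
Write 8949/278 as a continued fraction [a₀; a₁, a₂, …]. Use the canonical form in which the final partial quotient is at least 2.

Apply division with remainder until the remainder is 0:
8949 ÷ 278 → quotient 32, remainder 53
278 ÷ 53 → quotient 5, remainder 13
53 ÷ 13 → quotient 4, remainder 1
13 ÷ 1 → quotient 13, remainder 0

[32; 5, 4, 13]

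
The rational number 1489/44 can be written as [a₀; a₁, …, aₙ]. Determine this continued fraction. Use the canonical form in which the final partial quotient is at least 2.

[33; 1, 5, 3, 2]

Apply division with remainder until the remainder is 0:
⌊1489/44⌋ = 33, remainder 37
⌊44/37⌋ = 1, remainder 7
⌊37/7⌋ = 5, remainder 2
⌊7/2⌋ = 3, remainder 1
⌊2/1⌋ = 2, remainder 0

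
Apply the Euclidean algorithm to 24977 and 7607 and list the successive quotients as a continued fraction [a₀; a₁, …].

Run the Euclidean algorithm, recording each quotient:
⌊24977/7607⌋ = 3, remainder 2156
⌊7607/2156⌋ = 3, remainder 1139
⌊2156/1139⌋ = 1, remainder 1017
⌊1139/1017⌋ = 1, remainder 122
⌊1017/122⌋ = 8, remainder 41
⌊122/41⌋ = 2, remainder 40
⌊41/40⌋ = 1, remainder 1
⌊40/1⌋ = 40, remainder 0

[3; 3, 1, 1, 8, 2, 1, 40]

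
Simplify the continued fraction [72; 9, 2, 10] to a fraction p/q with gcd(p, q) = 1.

14349/199

Use the convergent recurrence hₖ = aₖ·hₖ₋₁ + hₖ₋₂ (and likewise for the denominators kₖ):
a_0 = 72: 72/1
a_1 = 9: 649/9
a_2 = 2: 1370/19
a_3 = 10: 14349/199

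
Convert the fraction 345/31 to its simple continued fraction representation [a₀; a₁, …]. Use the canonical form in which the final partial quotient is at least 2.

[11; 7, 1, 3]

345 = 11·31 + 4, so a_0 = 11
31 = 7·4 + 3, so a_1 = 7
4 = 1·3 + 1, so a_2 = 1
3 = 3·1 + 0, so a_3 = 3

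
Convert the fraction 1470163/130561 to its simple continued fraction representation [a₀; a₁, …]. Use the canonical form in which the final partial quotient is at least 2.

1470163 = 11·130561 + 33992, so a_0 = 11
130561 = 3·33992 + 28585, so a_1 = 3
33992 = 1·28585 + 5407, so a_2 = 1
28585 = 5·5407 + 1550, so a_3 = 5
5407 = 3·1550 + 757, so a_4 = 3
1550 = 2·757 + 36, so a_5 = 2
757 = 21·36 + 1, so a_6 = 21
36 = 36·1 + 0, so a_7 = 36

[11; 3, 1, 5, 3, 2, 21, 36]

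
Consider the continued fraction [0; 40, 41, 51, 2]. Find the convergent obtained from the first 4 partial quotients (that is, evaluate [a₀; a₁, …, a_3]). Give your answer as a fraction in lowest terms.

a_0 = 0: 0/1
a_1 = 40: 1/40
a_2 = 41: 41/1641
a_3 = 51: 2092/83731

2092/83731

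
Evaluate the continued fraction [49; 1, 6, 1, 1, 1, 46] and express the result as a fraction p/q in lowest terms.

Start with 46.
1 + 1/(46/1) = 1 + 1/46 = 47/46
1 + 1/(47/46) = 1 + 46/47 = 93/47
1 + 1/(93/47) = 1 + 47/93 = 140/93
6 + 1/(140/93) = 6 + 93/140 = 933/140
1 + 1/(933/140) = 1 + 140/933 = 1073/933
49 + 1/(1073/933) = 49 + 933/1073 = 53510/1073

53510/1073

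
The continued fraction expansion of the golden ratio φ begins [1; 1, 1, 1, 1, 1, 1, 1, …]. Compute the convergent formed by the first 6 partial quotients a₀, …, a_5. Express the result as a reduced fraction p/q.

Compute successive convergents:
a_0 = 1: 1/1
a_1 = 1: 2/1
a_2 = 1: 3/2
a_3 = 1: 5/3
a_4 = 1: 8/5
a_5 = 1: 13/8

13/8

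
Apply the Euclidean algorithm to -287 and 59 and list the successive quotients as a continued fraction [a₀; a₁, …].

Run the Euclidean algorithm, recording each quotient:
⌊-287/59⌋ = -5, remainder 8
⌊59/8⌋ = 7, remainder 3
⌊8/3⌋ = 2, remainder 2
⌊3/2⌋ = 1, remainder 1
⌊2/1⌋ = 2, remainder 0

[-5; 7, 2, 1, 2]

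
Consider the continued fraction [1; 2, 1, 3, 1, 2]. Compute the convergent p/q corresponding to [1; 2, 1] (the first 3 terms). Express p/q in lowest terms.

Start with 1.
2 + 1/(1/1) = 2 + 1/1 = 3/1
1 + 1/(3/1) = 1 + 1/3 = 4/3

4/3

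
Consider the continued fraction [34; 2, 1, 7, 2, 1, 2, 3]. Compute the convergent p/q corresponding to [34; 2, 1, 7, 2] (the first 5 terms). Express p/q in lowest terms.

Starting at the tail and folding back:
Start with 2.
7 + 1/(2/1) = 7 + 1/2 = 15/2
1 + 1/(15/2) = 1 + 2/15 = 17/15
2 + 1/(17/15) = 2 + 15/17 = 49/17
34 + 1/(49/17) = 34 + 17/49 = 1683/49

1683/49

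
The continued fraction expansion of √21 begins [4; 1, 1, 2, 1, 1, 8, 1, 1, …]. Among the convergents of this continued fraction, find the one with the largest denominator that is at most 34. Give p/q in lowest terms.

55/12

a_0 = 4: 4/1  (≤ bound)
a_1 = 1: 5/1  (≤ bound)
a_2 = 1: 9/2  (≤ bound)
a_3 = 2: 23/5  (≤ bound)
a_4 = 1: 32/7  (≤ bound)
a_5 = 1: 55/12  (≤ bound)
a_6 = 8: 472/103  (> 34, stop)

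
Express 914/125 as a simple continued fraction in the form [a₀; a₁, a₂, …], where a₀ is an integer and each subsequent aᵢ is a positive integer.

[7; 3, 4, 1, 7]

⌊914/125⌋ = 7, remainder 39
⌊125/39⌋ = 3, remainder 8
⌊39/8⌋ = 4, remainder 7
⌊8/7⌋ = 1, remainder 1
⌊7/1⌋ = 7, remainder 0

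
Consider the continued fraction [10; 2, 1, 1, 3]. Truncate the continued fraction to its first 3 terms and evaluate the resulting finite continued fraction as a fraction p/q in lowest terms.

31/3

Start with 1.
2 + 1/(1/1) = 2 + 1/1 = 3/1
10 + 1/(3/1) = 10 + 1/3 = 31/3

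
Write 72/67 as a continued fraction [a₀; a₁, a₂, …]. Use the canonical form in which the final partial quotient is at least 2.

[1; 13, 2, 2]

⌊72/67⌋ = 1, remainder 5
⌊67/5⌋ = 13, remainder 2
⌊5/2⌋ = 2, remainder 1
⌊2/1⌋ = 2, remainder 0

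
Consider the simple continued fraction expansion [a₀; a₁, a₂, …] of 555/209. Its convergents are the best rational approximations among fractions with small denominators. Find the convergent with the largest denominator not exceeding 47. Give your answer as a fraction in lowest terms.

List convergents until the denominator exceeds the bound:
a_0 = 2: 2/1  (≤ bound)
a_1 = 1: 3/1  (≤ bound)
a_2 = 1: 5/2  (≤ bound)
a_3 = 1: 8/3  (≤ bound)
a_4 = 9: 77/29  (≤ bound)
a_5 = 3: 239/90  (> 47, stop)

77/29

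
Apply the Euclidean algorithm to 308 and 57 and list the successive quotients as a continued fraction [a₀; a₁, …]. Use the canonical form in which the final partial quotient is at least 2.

Apply division with remainder until the remainder is 0:
⌊308/57⌋ = 5, remainder 23
⌊57/23⌋ = 2, remainder 11
⌊23/11⌋ = 2, remainder 1
⌊11/1⌋ = 11, remainder 0

[5; 2, 2, 11]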